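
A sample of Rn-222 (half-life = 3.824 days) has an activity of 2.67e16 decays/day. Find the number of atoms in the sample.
N = A/λ = 1.473e17 atoms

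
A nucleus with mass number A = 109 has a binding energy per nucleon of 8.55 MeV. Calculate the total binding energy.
B.E. = 8.55 × 109 = 932 MeV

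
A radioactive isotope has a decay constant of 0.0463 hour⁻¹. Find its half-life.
t½ = ln(2)/λ = 14.97 hours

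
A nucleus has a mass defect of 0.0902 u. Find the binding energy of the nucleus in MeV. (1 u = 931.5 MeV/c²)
B.E. = Δm × 931.5 = 84.02 MeV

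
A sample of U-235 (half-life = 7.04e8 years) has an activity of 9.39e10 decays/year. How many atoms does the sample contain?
N = A/λ = 9.537e19 atoms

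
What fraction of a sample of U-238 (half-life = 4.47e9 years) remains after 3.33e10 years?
N/N₀ = (1/2)^(t/t½) = 0.00572 = 0.572%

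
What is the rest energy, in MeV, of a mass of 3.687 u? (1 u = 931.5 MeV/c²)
E = mc² = 3434 MeV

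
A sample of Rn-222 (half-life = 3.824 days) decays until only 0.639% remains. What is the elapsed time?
t = t½ × log₂(N₀/N) = 27.88 days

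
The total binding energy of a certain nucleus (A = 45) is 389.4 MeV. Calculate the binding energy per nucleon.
B.E./A = 389.4/45 = 8.653 MeV/nucleon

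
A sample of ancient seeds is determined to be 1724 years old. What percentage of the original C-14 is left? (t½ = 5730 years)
N/N₀ = (1/2)^(t/t½) = 0.8118 = 81.2%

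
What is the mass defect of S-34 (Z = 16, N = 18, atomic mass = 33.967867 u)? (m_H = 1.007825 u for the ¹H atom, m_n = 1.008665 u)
Δm = Z·m_H + N·m_n − M = 0.3133 u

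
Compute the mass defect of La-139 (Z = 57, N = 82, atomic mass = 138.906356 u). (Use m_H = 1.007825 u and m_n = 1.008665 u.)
Δm = Z·m_H + N·m_n − M = 1.25 u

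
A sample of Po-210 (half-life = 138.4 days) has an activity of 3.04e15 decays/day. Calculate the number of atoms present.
N = A/λ = 6.07e17 atoms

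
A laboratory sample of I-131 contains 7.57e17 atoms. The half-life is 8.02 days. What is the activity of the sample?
A = λN = 6.543e16 decays/day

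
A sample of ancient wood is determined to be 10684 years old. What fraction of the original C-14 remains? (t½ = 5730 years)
N/N₀ = (1/2)^(t/t½) = 0.2746 = 27.5%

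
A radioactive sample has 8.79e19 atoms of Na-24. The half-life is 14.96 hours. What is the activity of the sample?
A = λN = 4.073e18 decays/hour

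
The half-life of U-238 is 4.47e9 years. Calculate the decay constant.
λ = ln(2)/t½ = 1.551e-10 year⁻¹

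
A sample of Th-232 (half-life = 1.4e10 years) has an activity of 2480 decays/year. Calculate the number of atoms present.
N = A/λ = 5.009e13 atoms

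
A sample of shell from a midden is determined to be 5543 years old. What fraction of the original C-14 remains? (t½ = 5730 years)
N/N₀ = (1/2)^(t/t½) = 0.5114 = 51.1%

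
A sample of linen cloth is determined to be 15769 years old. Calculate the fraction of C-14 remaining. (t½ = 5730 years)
N/N₀ = (1/2)^(t/t½) = 0.1484 = 14.8%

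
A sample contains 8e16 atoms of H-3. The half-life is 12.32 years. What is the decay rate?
A = λN = 4.501e15 decays/year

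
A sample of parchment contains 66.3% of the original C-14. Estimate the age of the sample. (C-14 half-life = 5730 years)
Age = t½ × log₂(1/ratio) = 3397 years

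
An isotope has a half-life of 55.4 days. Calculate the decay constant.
λ = ln(2)/t½ = 0.01251 day⁻¹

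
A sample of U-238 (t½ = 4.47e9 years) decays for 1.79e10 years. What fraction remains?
N/N₀ = (1/2)^(t/t½) = 0.06231 = 6.23%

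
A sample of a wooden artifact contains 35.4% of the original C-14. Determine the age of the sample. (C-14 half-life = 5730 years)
Age = t½ × log₂(1/ratio) = 8585 years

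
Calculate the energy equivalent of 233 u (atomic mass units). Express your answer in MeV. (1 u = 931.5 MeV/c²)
E = mc² = 2.17e5 MeV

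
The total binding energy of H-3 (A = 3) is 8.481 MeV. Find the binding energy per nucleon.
B.E./A = 8.481/3 = 2.827 MeV/nucleon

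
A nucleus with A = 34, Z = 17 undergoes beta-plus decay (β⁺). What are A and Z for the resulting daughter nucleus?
Daughter: A = 34, Z = 16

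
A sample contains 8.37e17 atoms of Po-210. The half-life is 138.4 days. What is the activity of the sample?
A = λN = 4.192e15 decays/day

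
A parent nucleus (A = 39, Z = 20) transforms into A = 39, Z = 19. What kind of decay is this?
ΔA = 0, ΔZ = -1 ⇒ beta-plus decay (β⁺) or electron capture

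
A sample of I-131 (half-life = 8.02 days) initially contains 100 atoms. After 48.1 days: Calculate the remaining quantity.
N = N₀(1/2)^(t/t½) = 1.565 atoms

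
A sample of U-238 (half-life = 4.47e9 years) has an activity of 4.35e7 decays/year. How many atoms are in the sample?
N = A/λ = 2.805e17 atoms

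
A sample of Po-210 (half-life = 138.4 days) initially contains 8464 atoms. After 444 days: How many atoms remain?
N = N₀(1/2)^(t/t½) = 915.9 atoms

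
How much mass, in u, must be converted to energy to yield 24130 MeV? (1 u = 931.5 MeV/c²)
m = E/c² = 25.9 u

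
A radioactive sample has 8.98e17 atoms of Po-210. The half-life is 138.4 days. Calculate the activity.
A = λN = 4.497e15 decays/day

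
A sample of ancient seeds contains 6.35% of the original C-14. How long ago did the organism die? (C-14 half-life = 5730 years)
Age = t½ × log₂(1/ratio) = 22790 years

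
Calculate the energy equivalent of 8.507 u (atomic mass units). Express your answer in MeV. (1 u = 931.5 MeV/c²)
E = mc² = 7924 MeV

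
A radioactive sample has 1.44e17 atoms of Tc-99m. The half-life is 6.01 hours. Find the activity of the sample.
A = λN = 1.661e16 decays/hour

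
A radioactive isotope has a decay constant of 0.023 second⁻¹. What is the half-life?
t½ = ln(2)/λ = 30.14 seconds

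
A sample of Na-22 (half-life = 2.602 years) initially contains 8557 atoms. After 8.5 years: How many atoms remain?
N = N₀(1/2)^(t/t½) = 889.1 atoms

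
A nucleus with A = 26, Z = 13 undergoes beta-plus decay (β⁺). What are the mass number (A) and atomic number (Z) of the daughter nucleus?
Daughter: A = 26, Z = 12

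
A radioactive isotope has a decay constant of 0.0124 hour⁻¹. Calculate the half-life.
t½ = ln(2)/λ = 55.9 hours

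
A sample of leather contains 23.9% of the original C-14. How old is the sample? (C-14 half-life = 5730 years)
Age = t½ × log₂(1/ratio) = 11830 years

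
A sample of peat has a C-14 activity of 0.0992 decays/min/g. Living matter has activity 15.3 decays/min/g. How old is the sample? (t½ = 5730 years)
Age = t½ × log₂(A₀/A) = 41650 years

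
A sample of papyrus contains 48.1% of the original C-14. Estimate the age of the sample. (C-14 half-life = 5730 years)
Age = t½ × log₂(1/ratio) = 6050 years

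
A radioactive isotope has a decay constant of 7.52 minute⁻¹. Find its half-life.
t½ = ln(2)/λ = 0.09217 minutes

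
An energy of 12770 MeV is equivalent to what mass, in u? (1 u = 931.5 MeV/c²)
m = E/c² = 13.71 u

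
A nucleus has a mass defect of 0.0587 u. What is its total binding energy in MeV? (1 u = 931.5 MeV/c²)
B.E. = Δm × 931.5 = 54.68 MeV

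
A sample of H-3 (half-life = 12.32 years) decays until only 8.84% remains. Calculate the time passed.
t = t½ × log₂(N₀/N) = 43.12 years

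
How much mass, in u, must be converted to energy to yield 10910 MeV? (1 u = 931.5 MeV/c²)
m = E/c² = 11.71 u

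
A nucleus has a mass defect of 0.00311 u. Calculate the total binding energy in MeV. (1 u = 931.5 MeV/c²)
B.E. = Δm × 931.5 = 2.897 MeV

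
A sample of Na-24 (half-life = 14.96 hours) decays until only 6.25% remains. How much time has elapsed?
t = t½ × log₂(N₀/N) = 59.84 hours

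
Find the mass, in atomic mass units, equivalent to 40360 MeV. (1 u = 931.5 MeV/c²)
m = E/c² = 43.33 u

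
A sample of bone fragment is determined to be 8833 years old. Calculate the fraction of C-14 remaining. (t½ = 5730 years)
N/N₀ = (1/2)^(t/t½) = 0.3435 = 34.4%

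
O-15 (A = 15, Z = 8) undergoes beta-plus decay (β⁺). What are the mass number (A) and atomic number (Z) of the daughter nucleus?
Daughter: A = 15, Z = 7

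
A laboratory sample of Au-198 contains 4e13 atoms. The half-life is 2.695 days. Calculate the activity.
A = λN = 1.029e13 decays/day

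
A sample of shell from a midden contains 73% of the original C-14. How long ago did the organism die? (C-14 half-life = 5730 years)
Age = t½ × log₂(1/ratio) = 2602 years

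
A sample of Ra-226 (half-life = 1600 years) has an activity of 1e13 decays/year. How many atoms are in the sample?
N = A/λ = 2.308e16 atoms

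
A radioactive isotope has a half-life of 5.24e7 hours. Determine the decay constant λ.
λ = ln(2)/t½ = 1.323e-8 hour⁻¹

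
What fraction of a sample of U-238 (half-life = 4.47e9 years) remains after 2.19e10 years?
N/N₀ = (1/2)^(t/t½) = 0.03351 = 3.35%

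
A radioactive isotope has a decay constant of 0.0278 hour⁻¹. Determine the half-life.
t½ = ln(2)/λ = 24.93 hours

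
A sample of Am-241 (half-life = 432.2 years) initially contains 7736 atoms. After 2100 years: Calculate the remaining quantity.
N = N₀(1/2)^(t/t½) = 266.6 atoms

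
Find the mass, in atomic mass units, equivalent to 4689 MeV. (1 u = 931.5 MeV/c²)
m = E/c² = 5.034 u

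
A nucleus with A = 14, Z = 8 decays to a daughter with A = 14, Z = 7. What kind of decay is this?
ΔA = 0, ΔZ = -1 ⇒ beta-plus decay (β⁺) or electron capture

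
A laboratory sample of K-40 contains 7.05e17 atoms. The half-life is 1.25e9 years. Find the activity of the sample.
A = λN = 3.909e8 decays/year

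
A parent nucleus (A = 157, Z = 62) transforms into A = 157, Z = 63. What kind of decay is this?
ΔA = 0, ΔZ = +1 ⇒ beta-minus decay (β⁻)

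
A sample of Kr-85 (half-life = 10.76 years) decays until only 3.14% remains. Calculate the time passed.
t = t½ × log₂(N₀/N) = 53.73 years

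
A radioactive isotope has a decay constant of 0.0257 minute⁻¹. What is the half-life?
t½ = ln(2)/λ = 26.97 minutes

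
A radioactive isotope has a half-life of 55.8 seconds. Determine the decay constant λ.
λ = ln(2)/t½ = 0.01242 second⁻¹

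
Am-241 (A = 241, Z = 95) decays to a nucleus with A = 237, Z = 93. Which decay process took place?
ΔA = -4, ΔZ = -2 ⇒ alpha decay (α)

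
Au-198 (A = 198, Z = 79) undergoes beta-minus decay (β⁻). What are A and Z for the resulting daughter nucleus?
Daughter: A = 198, Z = 80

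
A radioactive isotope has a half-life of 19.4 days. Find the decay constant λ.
λ = ln(2)/t½ = 0.03573 day⁻¹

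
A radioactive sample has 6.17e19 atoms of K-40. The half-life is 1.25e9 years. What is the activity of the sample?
A = λN = 3.421e10 decays/year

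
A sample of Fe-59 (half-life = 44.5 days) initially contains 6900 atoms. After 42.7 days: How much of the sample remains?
N = N₀(1/2)^(t/t½) = 3548 atoms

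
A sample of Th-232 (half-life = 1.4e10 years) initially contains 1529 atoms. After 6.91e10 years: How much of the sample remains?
N = N₀(1/2)^(t/t½) = 49.96 atoms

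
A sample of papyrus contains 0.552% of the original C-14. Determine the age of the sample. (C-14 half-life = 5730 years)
Age = t½ × log₂(1/ratio) = 42980 years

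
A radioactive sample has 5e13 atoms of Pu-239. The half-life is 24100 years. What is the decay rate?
A = λN = 1.438e9 decays/year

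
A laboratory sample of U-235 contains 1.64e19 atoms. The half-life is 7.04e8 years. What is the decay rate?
A = λN = 1.615e10 decays/year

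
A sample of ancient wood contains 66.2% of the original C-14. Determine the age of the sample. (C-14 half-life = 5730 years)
Age = t½ × log₂(1/ratio) = 3410 years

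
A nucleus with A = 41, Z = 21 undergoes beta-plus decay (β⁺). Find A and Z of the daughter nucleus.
Daughter: A = 41, Z = 20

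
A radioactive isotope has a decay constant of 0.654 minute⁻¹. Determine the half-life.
t½ = ln(2)/λ = 1.06 minutes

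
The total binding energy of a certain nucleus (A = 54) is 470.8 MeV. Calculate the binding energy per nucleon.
B.E./A = 470.8/54 = 8.719 MeV/nucleon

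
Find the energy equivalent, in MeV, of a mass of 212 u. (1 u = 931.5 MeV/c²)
E = mc² = 1.975e5 MeV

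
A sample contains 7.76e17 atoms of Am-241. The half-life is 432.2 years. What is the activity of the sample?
A = λN = 1.245e15 decays/year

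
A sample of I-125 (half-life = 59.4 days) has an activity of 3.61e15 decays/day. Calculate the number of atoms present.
N = A/λ = 3.094e17 atoms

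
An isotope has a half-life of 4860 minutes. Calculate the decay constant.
λ = ln(2)/t½ = 1.426e-4 minute⁻¹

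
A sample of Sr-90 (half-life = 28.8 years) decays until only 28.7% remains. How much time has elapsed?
t = t½ × log₂(N₀/N) = 51.87 years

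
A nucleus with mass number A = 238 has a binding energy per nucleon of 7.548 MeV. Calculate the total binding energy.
B.E. = 7.548 × 238 = 1796 MeV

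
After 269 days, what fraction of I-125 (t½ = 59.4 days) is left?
N/N₀ = (1/2)^(t/t½) = 0.04333 = 4.33%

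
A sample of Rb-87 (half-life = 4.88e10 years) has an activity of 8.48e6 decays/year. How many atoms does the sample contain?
N = A/λ = 5.97e17 atoms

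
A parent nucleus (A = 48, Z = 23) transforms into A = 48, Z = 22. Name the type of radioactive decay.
ΔA = 0, ΔZ = -1 ⇒ beta-plus decay (β⁺) or electron capture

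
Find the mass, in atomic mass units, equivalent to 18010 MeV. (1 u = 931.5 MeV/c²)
m = E/c² = 19.33 u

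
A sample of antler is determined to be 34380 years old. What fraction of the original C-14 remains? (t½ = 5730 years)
N/N₀ = (1/2)^(t/t½) = 0.01562 = 1.56%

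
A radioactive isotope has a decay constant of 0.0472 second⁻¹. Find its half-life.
t½ = ln(2)/λ = 14.69 seconds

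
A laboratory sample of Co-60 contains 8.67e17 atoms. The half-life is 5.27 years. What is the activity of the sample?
A = λN = 1.14e17 decays/year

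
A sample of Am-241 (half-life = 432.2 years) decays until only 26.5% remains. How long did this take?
t = t½ × log₂(N₀/N) = 828.1 years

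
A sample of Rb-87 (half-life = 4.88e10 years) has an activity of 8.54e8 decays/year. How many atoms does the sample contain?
N = A/λ = 6.012e19 atoms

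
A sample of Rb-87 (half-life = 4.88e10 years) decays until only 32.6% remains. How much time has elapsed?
t = t½ × log₂(N₀/N) = 7.891e10 years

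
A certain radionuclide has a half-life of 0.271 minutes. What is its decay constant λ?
λ = ln(2)/t½ = 2.558 minute⁻¹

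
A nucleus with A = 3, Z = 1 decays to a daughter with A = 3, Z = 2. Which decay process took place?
ΔA = 0, ΔZ = +1 ⇒ beta-minus decay (β⁻)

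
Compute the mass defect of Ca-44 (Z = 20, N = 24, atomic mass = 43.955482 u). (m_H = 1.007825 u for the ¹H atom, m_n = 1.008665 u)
Δm = Z·m_H + N·m_n − M = 0.409 u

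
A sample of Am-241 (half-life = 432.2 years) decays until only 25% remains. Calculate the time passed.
t = t½ × log₂(N₀/N) = 864.4 years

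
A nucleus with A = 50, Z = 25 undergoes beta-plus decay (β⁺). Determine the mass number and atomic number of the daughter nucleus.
Daughter: A = 50, Z = 24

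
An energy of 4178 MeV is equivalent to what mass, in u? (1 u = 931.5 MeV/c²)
m = E/c² = 4.485 u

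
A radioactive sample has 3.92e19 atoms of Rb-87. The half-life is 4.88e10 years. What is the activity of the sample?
A = λN = 5.568e8 decays/year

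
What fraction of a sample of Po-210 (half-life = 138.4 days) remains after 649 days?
N/N₀ = (1/2)^(t/t½) = 0.03876 = 3.88%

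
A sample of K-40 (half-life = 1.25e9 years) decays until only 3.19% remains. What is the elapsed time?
t = t½ × log₂(N₀/N) = 6.213e9 years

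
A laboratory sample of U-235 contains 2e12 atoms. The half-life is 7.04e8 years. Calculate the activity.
A = λN = 1969 decays/year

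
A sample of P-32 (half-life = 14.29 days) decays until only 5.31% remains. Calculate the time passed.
t = t½ × log₂(N₀/N) = 60.52 days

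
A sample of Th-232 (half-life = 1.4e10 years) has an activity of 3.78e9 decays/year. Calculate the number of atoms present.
N = A/λ = 7.635e19 atoms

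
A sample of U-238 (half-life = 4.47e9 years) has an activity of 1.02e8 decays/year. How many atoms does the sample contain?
N = A/λ = 6.578e17 atoms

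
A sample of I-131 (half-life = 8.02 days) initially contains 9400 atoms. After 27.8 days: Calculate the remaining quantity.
N = N₀(1/2)^(t/t½) = 850.5 atoms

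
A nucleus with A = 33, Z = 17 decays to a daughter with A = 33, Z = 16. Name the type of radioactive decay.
ΔA = 0, ΔZ = -1 ⇒ beta-plus decay (β⁺) or electron capture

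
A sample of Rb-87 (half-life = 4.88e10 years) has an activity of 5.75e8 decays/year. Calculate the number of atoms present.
N = A/λ = 4.048e19 atoms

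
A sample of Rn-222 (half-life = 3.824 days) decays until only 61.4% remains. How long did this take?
t = t½ × log₂(N₀/N) = 2.691 days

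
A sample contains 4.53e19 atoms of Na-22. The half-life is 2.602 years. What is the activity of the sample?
A = λN = 1.207e19 decays/year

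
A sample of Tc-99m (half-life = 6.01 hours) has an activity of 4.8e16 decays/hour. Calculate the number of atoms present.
N = A/λ = 4.162e17 atoms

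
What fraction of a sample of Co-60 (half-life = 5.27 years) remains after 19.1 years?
N/N₀ = (1/2)^(t/t½) = 0.08109 = 8.11%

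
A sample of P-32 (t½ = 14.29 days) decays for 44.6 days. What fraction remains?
N/N₀ = (1/2)^(t/t½) = 0.1149 = 11.5%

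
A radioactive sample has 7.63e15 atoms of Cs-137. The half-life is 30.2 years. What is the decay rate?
A = λN = 1.751e14 decays/year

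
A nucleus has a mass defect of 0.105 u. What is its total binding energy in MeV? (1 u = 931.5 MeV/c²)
B.E. = Δm × 931.5 = 97.81 MeV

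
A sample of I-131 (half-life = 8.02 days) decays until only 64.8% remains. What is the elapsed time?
t = t½ × log₂(N₀/N) = 5.02 days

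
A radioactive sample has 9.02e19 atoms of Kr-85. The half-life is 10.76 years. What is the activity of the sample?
A = λN = 5.811e18 decays/year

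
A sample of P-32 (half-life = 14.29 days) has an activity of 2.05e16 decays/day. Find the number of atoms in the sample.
N = A/λ = 4.226e17 atoms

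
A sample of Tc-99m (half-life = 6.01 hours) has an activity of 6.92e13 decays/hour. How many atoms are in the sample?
N = A/λ = 6e14 atoms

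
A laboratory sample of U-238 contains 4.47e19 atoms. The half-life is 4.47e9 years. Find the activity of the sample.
A = λN = 6.931e9 decays/year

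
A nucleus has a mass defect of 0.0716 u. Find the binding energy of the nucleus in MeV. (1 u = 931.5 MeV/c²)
B.E. = Δm × 931.5 = 66.7 MeV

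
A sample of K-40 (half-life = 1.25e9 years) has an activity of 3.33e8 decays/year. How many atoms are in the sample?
N = A/λ = 6.005e17 atoms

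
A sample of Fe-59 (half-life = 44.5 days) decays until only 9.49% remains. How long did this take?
t = t½ × log₂(N₀/N) = 151.2 days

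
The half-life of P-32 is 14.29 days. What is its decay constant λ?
λ = ln(2)/t½ = 0.04851 day⁻¹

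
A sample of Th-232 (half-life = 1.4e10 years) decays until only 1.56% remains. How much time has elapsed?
t = t½ × log₂(N₀/N) = 8.403e10 years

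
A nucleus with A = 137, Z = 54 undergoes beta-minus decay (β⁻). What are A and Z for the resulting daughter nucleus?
Daughter: A = 137, Z = 55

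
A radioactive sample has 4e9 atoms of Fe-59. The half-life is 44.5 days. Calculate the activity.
A = λN = 6.231e7 decays/day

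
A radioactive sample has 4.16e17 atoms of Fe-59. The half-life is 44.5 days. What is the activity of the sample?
A = λN = 6.48e15 decays/day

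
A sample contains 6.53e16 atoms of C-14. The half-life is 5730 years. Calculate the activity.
A = λN = 7.899e12 decays/year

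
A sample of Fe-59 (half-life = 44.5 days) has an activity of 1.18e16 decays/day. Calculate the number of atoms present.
N = A/λ = 7.576e17 atoms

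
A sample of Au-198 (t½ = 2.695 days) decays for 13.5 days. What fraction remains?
N/N₀ = (1/2)^(t/t½) = 0.03105 = 3.1%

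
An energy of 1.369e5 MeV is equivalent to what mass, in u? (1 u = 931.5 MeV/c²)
m = E/c² = 147 u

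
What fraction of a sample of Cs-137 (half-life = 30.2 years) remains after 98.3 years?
N/N₀ = (1/2)^(t/t½) = 0.1048 = 10.5%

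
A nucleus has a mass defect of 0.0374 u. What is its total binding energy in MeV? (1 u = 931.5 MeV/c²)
B.E. = Δm × 931.5 = 34.84 MeV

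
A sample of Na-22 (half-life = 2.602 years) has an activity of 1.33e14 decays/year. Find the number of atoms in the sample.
N = A/λ = 4.993e14 atoms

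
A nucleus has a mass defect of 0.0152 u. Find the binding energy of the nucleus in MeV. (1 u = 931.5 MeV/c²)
B.E. = Δm × 931.5 = 14.16 MeV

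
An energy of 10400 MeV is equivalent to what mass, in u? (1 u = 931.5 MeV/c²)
m = E/c² = 11.16 u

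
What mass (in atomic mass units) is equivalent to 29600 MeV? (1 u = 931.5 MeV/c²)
m = E/c² = 31.78 u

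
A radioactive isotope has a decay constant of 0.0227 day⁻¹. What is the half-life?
t½ = ln(2)/λ = 30.54 days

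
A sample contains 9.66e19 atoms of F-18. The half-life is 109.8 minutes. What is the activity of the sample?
A = λN = 6.098e17 decays/minute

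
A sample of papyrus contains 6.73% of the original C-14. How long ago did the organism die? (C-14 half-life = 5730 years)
Age = t½ × log₂(1/ratio) = 22310 years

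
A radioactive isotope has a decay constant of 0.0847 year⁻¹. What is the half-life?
t½ = ln(2)/λ = 8.184 years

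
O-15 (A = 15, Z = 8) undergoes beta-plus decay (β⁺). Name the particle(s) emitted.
β⁺: positron (e⁺) + neutrino (νₑ)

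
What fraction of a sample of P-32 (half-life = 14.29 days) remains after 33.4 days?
N/N₀ = (1/2)^(t/t½) = 0.1979 = 19.8%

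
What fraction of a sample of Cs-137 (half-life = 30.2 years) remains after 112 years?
N/N₀ = (1/2)^(t/t½) = 0.07649 = 7.65%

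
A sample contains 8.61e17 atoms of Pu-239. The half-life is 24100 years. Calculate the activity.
A = λN = 2.476e13 decays/year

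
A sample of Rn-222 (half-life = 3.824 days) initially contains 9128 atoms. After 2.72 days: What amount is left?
N = N₀(1/2)^(t/t½) = 5575 atoms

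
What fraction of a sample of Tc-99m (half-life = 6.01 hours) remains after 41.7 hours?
N/N₀ = (1/2)^(t/t½) = 0.008153 = 0.815%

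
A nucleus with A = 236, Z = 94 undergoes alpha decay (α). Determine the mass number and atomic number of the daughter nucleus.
Daughter: A = 232, Z = 92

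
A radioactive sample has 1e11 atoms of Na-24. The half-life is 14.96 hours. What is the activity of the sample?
A = λN = 4.633e9 decays/hour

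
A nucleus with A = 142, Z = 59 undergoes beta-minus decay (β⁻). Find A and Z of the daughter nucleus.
Daughter: A = 142, Z = 60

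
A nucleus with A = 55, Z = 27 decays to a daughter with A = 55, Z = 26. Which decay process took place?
ΔA = 0, ΔZ = -1 ⇒ beta-plus decay (β⁺) or electron capture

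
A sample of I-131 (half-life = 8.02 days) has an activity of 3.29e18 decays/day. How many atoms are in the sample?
N = A/λ = 3.807e19 atoms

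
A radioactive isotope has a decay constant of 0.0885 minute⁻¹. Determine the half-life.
t½ = ln(2)/λ = 7.832 minutes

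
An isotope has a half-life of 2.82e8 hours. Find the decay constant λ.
λ = ln(2)/t½ = 2.458e-9 hour⁻¹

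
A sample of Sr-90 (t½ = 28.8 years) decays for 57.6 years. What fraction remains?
N/N₀ = (1/2)^(t/t½) = 0.25 = 25%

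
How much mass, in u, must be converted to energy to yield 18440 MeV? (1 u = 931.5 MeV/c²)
m = E/c² = 19.8 u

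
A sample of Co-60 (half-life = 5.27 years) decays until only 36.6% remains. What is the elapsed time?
t = t½ × log₂(N₀/N) = 7.642 years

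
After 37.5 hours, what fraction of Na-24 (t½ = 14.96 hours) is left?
N/N₀ = (1/2)^(t/t½) = 0.176 = 17.6%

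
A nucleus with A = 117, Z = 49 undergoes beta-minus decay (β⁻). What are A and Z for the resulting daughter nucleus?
Daughter: A = 117, Z = 50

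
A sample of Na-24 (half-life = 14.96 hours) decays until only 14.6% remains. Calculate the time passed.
t = t½ × log₂(N₀/N) = 41.53 hours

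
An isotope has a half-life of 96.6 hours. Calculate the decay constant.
λ = ln(2)/t½ = 0.007175 hour⁻¹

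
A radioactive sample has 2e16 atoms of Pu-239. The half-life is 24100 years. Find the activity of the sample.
A = λN = 5.752e11 decays/year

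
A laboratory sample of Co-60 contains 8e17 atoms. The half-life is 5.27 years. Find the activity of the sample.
A = λN = 1.052e17 decays/year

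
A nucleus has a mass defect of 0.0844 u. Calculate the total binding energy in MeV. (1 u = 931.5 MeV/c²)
B.E. = Δm × 931.5 = 78.62 MeV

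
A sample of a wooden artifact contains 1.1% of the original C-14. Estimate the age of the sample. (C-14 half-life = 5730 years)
Age = t½ × log₂(1/ratio) = 37280 years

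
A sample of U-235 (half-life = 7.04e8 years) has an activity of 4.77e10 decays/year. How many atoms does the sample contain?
N = A/λ = 4.845e19 atoms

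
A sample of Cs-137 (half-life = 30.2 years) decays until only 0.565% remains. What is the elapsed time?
t = t½ × log₂(N₀/N) = 225.5 years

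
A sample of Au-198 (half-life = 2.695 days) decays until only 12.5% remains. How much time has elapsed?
t = t½ × log₂(N₀/N) = 8.085 days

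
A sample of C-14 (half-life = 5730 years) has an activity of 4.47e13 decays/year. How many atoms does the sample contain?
N = A/λ = 3.695e17 atoms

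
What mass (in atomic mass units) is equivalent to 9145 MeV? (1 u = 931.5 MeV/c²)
m = E/c² = 9.817 u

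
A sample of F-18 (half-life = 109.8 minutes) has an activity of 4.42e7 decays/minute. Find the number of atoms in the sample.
N = A/λ = 7.002e9 atoms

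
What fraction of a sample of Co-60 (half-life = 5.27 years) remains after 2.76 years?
N/N₀ = (1/2)^(t/t½) = 0.6956 = 69.6%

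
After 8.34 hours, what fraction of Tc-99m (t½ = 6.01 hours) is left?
N/N₀ = (1/2)^(t/t½) = 0.3822 = 38.2%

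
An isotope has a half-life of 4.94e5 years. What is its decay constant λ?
λ = ln(2)/t½ = 1.403e-6 year⁻¹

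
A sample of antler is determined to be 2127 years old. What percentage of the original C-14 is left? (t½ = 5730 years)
N/N₀ = (1/2)^(t/t½) = 0.7731 = 77.3%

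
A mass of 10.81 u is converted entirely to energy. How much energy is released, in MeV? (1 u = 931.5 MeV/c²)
E = mc² = 10070 MeV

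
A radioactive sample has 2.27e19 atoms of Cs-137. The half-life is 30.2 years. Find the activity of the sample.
A = λN = 5.21e17 decays/year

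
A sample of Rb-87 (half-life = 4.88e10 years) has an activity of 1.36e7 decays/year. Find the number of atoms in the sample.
N = A/λ = 9.575e17 atoms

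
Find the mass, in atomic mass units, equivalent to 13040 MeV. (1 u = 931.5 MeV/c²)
m = E/c² = 14 u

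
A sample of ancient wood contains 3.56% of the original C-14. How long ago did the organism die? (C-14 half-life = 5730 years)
Age = t½ × log₂(1/ratio) = 27570 years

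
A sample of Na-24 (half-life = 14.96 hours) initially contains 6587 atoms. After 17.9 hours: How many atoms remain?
N = N₀(1/2)^(t/t½) = 2874 atoms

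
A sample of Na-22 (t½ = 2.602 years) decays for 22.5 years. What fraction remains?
N/N₀ = (1/2)^(t/t½) = 0.002494 = 0.249%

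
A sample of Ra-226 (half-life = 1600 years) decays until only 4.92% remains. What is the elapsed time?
t = t½ × log₂(N₀/N) = 6952 years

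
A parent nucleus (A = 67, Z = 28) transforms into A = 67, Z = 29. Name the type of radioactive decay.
ΔA = 0, ΔZ = +1 ⇒ beta-minus decay (β⁻)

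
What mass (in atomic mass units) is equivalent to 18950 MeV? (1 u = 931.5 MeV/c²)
m = E/c² = 20.34 u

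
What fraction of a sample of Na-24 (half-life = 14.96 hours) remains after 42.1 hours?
N/N₀ = (1/2)^(t/t½) = 0.1422 = 14.2%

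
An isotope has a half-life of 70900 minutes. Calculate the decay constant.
λ = ln(2)/t½ = 9.776e-6 minute⁻¹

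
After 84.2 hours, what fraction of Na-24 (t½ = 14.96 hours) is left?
N/N₀ = (1/2)^(t/t½) = 0.02022 = 2.02%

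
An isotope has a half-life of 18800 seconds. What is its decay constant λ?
λ = ln(2)/t½ = 3.687e-5 second⁻¹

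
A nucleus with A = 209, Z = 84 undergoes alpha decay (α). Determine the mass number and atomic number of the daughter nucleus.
Daughter: A = 205, Z = 82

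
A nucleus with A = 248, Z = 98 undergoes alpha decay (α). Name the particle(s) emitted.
α particle = ⁴₂He (2 protons + 2 neutrons)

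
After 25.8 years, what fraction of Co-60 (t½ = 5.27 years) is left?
N/N₀ = (1/2)^(t/t½) = 0.03359 = 3.36%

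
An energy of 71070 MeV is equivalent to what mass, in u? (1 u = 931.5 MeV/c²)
m = E/c² = 76.3 u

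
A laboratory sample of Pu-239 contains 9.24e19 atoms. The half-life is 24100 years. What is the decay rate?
A = λN = 2.658e15 decays/year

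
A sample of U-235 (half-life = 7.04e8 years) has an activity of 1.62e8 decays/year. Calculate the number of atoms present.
N = A/λ = 1.645e17 atoms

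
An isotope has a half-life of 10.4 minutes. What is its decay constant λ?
λ = ln(2)/t½ = 0.06665 minute⁻¹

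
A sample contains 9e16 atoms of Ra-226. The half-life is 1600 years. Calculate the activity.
A = λN = 3.899e13 decays/year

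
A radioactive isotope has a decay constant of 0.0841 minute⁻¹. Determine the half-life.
t½ = ln(2)/λ = 8.242 minutes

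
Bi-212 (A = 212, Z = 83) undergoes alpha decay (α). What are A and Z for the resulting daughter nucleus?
Daughter: A = 208, Z = 81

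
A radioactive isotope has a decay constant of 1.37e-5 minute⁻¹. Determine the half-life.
t½ = ln(2)/λ = 50590 minutes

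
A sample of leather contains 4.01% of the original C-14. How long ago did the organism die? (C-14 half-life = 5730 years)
Age = t½ × log₂(1/ratio) = 26590 years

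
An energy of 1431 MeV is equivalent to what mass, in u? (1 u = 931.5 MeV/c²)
m = E/c² = 1.536 u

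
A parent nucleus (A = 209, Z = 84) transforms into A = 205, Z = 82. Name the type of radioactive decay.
ΔA = -4, ΔZ = -2 ⇒ alpha decay (α)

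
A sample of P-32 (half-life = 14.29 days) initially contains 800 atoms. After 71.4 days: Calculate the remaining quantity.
N = N₀(1/2)^(t/t½) = 25.06 atoms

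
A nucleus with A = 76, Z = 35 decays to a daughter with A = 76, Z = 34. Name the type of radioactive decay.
ΔA = 0, ΔZ = -1 ⇒ beta-plus decay (β⁺) or electron capture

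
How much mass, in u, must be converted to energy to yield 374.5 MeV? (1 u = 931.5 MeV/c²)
m = E/c² = 0.402 u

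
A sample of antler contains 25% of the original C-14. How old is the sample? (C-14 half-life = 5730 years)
Age = t½ × log₂(1/ratio) = 11460 years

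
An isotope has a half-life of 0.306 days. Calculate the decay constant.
λ = ln(2)/t½ = 2.265 day⁻¹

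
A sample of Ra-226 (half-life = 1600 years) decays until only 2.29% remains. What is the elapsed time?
t = t½ × log₂(N₀/N) = 8718 years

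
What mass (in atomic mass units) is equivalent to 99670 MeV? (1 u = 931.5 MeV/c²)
m = E/c² = 107 u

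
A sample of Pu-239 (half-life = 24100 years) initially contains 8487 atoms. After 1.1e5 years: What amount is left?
N = N₀(1/2)^(t/t½) = 358.7 atoms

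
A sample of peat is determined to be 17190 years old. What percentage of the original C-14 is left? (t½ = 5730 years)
N/N₀ = (1/2)^(t/t½) = 0.125 = 12.5%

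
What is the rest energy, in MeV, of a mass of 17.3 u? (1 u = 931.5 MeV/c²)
E = mc² = 16110 MeV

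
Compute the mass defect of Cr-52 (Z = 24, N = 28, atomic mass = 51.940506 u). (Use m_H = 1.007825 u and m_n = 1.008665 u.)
Δm = Z·m_H + N·m_n − M = 0.4899 u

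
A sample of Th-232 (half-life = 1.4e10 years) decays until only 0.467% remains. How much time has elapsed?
t = t½ × log₂(N₀/N) = 1.084e11 years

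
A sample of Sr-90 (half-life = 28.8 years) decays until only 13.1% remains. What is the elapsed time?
t = t½ × log₂(N₀/N) = 84.45 years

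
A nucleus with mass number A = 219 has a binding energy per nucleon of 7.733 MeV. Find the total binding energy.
B.E. = 7.733 × 219 = 1694 MeV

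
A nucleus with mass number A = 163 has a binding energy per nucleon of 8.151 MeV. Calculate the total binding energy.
B.E. = 8.151 × 163 = 1329 MeV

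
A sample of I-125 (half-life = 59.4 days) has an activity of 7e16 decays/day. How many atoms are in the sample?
N = A/λ = 5.999e18 atoms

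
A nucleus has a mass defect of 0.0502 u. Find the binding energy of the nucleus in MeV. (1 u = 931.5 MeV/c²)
B.E. = Δm × 931.5 = 46.76 MeV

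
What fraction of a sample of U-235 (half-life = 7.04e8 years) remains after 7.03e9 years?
N/N₀ = (1/2)^(t/t½) = 9.862e-4 = 0.0986%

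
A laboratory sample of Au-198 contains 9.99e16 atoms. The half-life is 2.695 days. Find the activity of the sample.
A = λN = 2.569e16 decays/day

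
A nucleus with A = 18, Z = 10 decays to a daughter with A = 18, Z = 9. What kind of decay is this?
ΔA = 0, ΔZ = -1 ⇒ beta-plus decay (β⁺) or electron capture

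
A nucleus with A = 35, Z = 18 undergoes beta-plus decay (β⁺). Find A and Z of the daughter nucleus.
Daughter: A = 35, Z = 17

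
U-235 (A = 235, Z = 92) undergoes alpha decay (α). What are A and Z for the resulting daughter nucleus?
Daughter: A = 231, Z = 90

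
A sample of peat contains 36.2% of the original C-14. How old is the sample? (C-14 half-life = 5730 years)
Age = t½ × log₂(1/ratio) = 8400 years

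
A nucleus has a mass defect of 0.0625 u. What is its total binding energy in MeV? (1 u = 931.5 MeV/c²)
B.E. = Δm × 931.5 = 58.22 MeV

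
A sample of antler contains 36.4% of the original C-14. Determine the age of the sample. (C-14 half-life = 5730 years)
Age = t½ × log₂(1/ratio) = 8354 years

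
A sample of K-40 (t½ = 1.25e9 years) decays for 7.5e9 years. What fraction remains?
N/N₀ = (1/2)^(t/t½) = 0.01562 = 1.56%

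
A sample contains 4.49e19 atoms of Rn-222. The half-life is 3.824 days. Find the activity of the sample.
A = λN = 8.139e18 decays/day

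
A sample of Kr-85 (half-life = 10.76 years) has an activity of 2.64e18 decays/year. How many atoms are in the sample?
N = A/λ = 4.098e19 atoms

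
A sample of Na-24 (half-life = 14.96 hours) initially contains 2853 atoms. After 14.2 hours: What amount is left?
N = N₀(1/2)^(t/t½) = 1478 atoms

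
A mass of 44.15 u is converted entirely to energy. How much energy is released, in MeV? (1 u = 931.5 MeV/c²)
E = mc² = 41130 MeV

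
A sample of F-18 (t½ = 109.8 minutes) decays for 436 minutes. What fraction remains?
N/N₀ = (1/2)^(t/t½) = 0.06378 = 6.38%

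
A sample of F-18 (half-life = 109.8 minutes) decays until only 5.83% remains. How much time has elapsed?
t = t½ × log₂(N₀/N) = 450.2 minutes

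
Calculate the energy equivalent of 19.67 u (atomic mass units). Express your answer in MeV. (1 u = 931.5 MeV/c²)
E = mc² = 18320 MeV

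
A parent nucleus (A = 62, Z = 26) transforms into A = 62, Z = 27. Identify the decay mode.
ΔA = 0, ΔZ = +1 ⇒ beta-minus decay (β⁻)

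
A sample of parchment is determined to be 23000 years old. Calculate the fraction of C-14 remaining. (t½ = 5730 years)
N/N₀ = (1/2)^(t/t½) = 0.0619 = 6.19%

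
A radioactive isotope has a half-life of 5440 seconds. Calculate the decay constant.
λ = ln(2)/t½ = 1.274e-4 second⁻¹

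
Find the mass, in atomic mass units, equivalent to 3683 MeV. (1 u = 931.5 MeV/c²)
m = E/c² = 3.954 u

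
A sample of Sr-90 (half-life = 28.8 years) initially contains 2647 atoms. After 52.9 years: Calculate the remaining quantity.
N = N₀(1/2)^(t/t½) = 741 atoms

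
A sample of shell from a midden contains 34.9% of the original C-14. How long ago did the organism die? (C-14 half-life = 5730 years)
Age = t½ × log₂(1/ratio) = 8702 years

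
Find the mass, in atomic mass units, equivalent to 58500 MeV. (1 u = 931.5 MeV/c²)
m = E/c² = 62.8 u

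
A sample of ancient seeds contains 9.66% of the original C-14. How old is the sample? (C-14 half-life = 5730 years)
Age = t½ × log₂(1/ratio) = 19320 years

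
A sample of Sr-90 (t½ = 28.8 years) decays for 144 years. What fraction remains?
N/N₀ = (1/2)^(t/t½) = 0.03125 = 3.12%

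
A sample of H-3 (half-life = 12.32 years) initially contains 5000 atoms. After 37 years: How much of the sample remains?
N = N₀(1/2)^(t/t½) = 623.6 atoms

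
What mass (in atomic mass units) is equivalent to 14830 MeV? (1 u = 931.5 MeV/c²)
m = E/c² = 15.92 u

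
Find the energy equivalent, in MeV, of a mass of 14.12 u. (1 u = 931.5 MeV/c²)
E = mc² = 13150 MeV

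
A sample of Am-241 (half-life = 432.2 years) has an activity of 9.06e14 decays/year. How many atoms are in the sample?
N = A/λ = 5.649e17 atoms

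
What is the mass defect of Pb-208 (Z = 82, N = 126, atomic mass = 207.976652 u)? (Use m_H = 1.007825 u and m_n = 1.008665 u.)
Δm = Z·m_H + N·m_n − M = 1.757 u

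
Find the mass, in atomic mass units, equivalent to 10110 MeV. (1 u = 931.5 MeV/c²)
m = E/c² = 10.85 u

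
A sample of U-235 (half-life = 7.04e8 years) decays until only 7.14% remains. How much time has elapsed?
t = t½ × log₂(N₀/N) = 2.681e9 years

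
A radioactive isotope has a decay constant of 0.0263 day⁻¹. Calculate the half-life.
t½ = ln(2)/λ = 26.36 days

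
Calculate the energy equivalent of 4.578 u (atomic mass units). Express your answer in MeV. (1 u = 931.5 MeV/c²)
E = mc² = 4264 MeV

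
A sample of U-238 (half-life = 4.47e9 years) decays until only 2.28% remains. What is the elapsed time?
t = t½ × log₂(N₀/N) = 2.438e10 years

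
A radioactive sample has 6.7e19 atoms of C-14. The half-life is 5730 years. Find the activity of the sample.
A = λN = 8.105e15 decays/year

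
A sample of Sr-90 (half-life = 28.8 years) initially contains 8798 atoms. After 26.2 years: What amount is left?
N = N₀(1/2)^(t/t½) = 4683 atoms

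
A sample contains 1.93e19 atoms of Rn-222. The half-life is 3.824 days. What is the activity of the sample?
A = λN = 3.498e18 decays/day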